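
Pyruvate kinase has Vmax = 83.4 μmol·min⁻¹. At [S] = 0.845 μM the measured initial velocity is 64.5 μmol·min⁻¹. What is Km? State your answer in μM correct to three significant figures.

0.248 μM

v/Vmax = 64.5/83.4 = 0.7734 = [S]/(Km+[S]).
So Km + [S] = [S]/0.7734 = 1.093 μM, giving Km = 1.093 − 0.845 = 0.248 μM.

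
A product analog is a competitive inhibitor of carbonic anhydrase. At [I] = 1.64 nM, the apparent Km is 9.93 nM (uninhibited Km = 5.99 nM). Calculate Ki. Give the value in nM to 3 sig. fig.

2.49 nM

Competitive: Km,app = α·Km with α = 1 + [I]/Ki.
α = Km,app/Km = 9.93/5.99 = 1.658.
Ki = [I]/(α − 1) = 1.64/0.6578 = 2.49 nM.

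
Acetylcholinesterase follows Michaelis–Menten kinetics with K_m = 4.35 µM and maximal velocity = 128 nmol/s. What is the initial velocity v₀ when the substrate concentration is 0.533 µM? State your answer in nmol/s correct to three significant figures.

v = Vmax·[S]/(Km + [S]) = 128 × 0.533 / (4.35 + 0.533)
  = 68.22 / 4.883 = 14.0 nmol/s.

14.0 nmol/s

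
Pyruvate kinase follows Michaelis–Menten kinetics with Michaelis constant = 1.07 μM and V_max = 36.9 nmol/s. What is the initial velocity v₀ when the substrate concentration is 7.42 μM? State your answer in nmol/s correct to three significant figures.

v = Vmax·[S]/(Km + [S]) = 36.9 × 7.42 / (1.07 + 7.42)
  = 273.8 / 8.490 = 32.2 nmol/s.

32.2 nmol/s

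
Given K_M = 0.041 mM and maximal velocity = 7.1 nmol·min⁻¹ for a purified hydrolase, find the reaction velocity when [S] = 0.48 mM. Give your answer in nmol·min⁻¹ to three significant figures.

6.54 nmol·min⁻¹

[S]/(Km+[S]) = 0.48/0.5210 = 0.9213, the fractional saturation.
v = 0.9213 × Vmax = 0.9213 × 7.1 = 6.54 nmol·min⁻¹.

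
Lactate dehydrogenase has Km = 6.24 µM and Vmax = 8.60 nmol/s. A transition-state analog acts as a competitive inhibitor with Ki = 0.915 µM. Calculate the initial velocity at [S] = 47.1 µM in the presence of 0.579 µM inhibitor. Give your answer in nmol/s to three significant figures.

With α = 1 + [I]/Ki = 1 + 0.579/0.915 = 1.633, the competitive rate law is v = Vmax[S] / (αKm + [S]).
v = 8.60×47.1 / (1.633×6.24 + 47.1) = 405.1/57.29 = 7.07 nmol/s.

7.07 nmol/s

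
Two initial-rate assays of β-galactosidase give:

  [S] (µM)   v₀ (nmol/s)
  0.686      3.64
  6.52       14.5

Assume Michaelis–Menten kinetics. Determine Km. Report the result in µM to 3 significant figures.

In reciprocal form, 1/v = (Km/Vmax)·(1/[S]) + 1/Vmax. The two points give (1/[S], 1/v) = (1.458, 0.2747) and (0.1534, 0.06897).
Slope = (0.2747 − 0.06897)/(1.458 − 0.1534) = 0.1577; intercept = 0.2747 − 0.1577×1.458 = 0.04477.
Vmax = 1/intercept = 22.3 nmol/s; Km = slope × Vmax = 0.1577 × 22.3 = 3.52 µM.

3.52 µM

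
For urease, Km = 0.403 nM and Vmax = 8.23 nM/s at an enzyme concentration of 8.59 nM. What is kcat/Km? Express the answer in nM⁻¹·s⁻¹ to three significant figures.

kcat = Vmax/[E]total = 8.23/8.59 = 0.958 s⁻¹.
kcat/Km = 0.958/0.403 = 2.38 nM⁻¹·s⁻¹.

2.38 nM⁻¹·s⁻¹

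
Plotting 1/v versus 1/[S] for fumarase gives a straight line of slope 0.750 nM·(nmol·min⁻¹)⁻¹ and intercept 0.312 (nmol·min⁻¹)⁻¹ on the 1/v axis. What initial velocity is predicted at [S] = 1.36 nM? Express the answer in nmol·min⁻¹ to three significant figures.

The y-intercept is 1/Vmax, so Vmax = 1/0.312 = 3.21 nmol·min⁻¹.
The slope is Km/Vmax, so Km = 0.750 × 3.21 = 2.40 nM.
Then v = 3.21 × 1.36/(2.40 + 1.36) = 1.16 nmol·min⁻¹.

1.16 nmol·min⁻¹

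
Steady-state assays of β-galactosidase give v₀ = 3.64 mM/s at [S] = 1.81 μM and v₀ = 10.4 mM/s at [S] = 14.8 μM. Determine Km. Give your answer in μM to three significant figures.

In reciprocal form, 1/v = (Km/Vmax)·(1/[S]) + 1/Vmax. The two points give (1/[S], 1/v) = (0.5525, 0.2747) and (0.06757, 0.09615).
Slope = (0.2747 − 0.09615)/(0.5525 − 0.06757) = 0.3683; intercept = 0.2747 − 0.3683×0.5525 = 0.07127.
Vmax = 1/intercept = 14.0 mM/s; Km = slope × Vmax = 0.3683 × 14.0 = 5.17 μM.

5.17 μM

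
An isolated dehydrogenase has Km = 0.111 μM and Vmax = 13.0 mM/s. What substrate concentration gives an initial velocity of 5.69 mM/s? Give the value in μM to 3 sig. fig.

0.0864 μM

Rearranging v = Vmax[S]/(Km+[S]) gives [S] = Km·v/(Vmax − v).
[S] = 0.111 × 5.69 / (13.0 − 5.69) = 0.6316/7.310 = 0.0864 μM.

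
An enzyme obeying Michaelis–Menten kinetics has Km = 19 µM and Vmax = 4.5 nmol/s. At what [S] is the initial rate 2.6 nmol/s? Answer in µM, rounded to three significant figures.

Rearranging v = Vmax[S]/(Km+[S]) gives [S] = Km·v/(Vmax − v).
[S] = 19 × 2.6 / (4.5 − 2.6) = 49.40/1.900 = 26.0 µM.

26.0 µM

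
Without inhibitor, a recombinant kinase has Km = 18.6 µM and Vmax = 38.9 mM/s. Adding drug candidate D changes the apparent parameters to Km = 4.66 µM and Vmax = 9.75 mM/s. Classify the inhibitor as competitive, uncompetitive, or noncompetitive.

uncompetitive

Both Km and Vmax decrease by the same factor (~3.99-fold) — characteristic of uncompetitive inhibition.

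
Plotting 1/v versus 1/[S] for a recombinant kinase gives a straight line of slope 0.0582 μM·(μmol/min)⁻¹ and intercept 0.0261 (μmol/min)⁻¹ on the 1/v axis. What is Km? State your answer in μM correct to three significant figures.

y-intercept = 1/Vmax ⇒ Vmax = 38.3 μmol/min; slope = Km/Vmax ⇒ Km = slope × Vmax.
Km = 0.0582 × 38.3 = 2.23 μM.

2.23 μM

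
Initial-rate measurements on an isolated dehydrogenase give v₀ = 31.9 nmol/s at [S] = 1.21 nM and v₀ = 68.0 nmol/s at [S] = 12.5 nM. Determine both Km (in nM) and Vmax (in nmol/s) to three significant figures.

Km = 1.73 nM; Vmax = 77.4 nmol/s

In reciprocal form, 1/v = (Km/Vmax)·(1/[S]) + 1/Vmax. The two points give (1/[S], 1/v) = (0.8264, 0.03135) and (0.08000, 0.01471).
Slope = (0.03135 − 0.01471)/(0.8264 − 0.08000) = 0.02230; intercept = 0.03135 − 0.02230×0.8264 = 0.01292.
Vmax = 1/intercept = 77.4 nmol/s; Km = slope × Vmax = 0.02230 × 77.4 = 1.73 nM.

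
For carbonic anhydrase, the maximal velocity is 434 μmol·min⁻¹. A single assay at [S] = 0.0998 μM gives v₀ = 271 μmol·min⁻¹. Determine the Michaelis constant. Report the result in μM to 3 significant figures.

0.0600 μM

From v = Vmax[S]/(Km+[S]), Km = [S](Vmax − v)/v.
Km = 0.0998 × (434 − 271) / 271 = 16.27/271 = 0.0600 μM.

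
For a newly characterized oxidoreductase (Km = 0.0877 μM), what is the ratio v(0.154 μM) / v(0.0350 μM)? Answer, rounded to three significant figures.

2.23

Since Vmax cancels, v₂/v₁ = [S]₂(Km+[S]₁) / [S]₁(Km+[S]₂).
= 0.154×(0.0877+0.0350) / (0.0350×(0.0877+0.154)) = 0.01890/0.008460 = 2.23.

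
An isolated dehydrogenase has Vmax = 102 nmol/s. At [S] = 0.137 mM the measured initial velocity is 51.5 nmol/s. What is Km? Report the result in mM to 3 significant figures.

From v = Vmax[S]/(Km+[S]), Km = [S](Vmax − v)/v.
Km = 0.137 × (102 − 51.5) / 51.5 = 6.919/51.5 = 0.134 mM.

0.134 mM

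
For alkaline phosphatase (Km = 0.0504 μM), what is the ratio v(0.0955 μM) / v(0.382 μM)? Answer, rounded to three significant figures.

The fractional saturations are [S]/(Km+[S]) = 0.382/0.4324 = 0.8834 and 0.0955/0.1459 = 0.6546.
v₂/v₁ is just their ratio: 0.6546/0.8834 = 0.741.

0.741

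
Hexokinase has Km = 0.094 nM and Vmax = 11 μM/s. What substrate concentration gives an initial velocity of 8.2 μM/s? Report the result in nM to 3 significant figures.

0.275 nM

Rearranging v = Vmax[S]/(Km+[S]) gives [S] = Km·v/(Vmax − v).
[S] = 0.094 × 8.2 / (11 − 8.2) = 0.7708/2.800 = 0.275 nM.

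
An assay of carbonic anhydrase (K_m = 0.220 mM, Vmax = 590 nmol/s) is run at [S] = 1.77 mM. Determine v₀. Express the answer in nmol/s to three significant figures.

525 nmol/s

v = Vmax·[S]/(Km + [S]) = 590 × 1.77 / (0.220 + 1.77)
  = 1044 / 1.990 = 525 nmol/s.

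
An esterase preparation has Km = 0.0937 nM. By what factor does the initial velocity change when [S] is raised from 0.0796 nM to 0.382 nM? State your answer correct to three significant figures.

1.75

Since Vmax cancels, v₂/v₁ = [S]₂(Km+[S]₁) / [S]₁(Km+[S]₂).
= 0.382×(0.0937+0.0796) / (0.0796×(0.0937+0.382)) = 0.06620/0.03787 = 1.75.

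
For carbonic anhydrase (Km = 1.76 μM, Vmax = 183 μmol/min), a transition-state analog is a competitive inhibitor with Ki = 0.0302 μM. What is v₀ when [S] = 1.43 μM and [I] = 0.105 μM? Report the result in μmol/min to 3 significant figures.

α = 1 + [I]/Ki = 1 + 0.105/0.0302 = 4.477.
For a competitive inhibitor, Vmax is unchanged and the apparent Km becomes α·Km: Km,app = 7.88 μM, Vmax,app = 183 μmol/min.
v = Vmax,app·[S]/(Km,app + [S]) = 183 × 1.43/(7.88 + 1.43) = 28.1 μmol/min.

28.1 μmol/min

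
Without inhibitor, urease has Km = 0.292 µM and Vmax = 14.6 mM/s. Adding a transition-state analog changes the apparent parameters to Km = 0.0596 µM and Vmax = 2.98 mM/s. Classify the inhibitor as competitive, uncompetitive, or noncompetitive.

uncompetitive

Both Km and Vmax decrease by the same factor (~4.90-fold) — characteristic of uncompetitive inhibition.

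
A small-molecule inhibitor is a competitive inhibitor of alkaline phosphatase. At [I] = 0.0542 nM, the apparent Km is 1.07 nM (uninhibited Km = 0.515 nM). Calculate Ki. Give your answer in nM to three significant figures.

Competitive: Km,app = α·Km with α = 1 + [I]/Ki.
α = Km,app/Km = 1.07/0.515 = 2.078.
Ki = [I]/(α − 1) = 0.0542/1.078 = 0.0503 nM.

0.0503 nM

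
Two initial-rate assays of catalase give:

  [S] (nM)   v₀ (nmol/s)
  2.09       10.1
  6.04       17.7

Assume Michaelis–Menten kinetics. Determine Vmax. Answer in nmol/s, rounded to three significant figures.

From v = Vmax[S]/(Km+[S]), each point gives Vmax = v(Km+[S])/[S].
Equating: 10.1(Km+2.09)/2.09 = 17.7(Km+6.04)/6.04.
4.833·Km + 10.1 = 2.930·Km + 17.7, so (4.833 − 2.930)·Km = 17.7 − 10.1.
Km = 7.600/1.902 = 4.00 nM; then Vmax = 10.1(4.00+2.09)/2.09 = 29.4 nmol/s.

29.4 nmol/s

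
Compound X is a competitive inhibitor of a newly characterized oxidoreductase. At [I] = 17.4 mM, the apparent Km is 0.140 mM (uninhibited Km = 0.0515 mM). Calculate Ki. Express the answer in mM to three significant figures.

10.1 mM

Competitive: Km,app = α·Km with α = 1 + [I]/Ki.
α = Km,app/Km = 0.140/0.0515 = 2.718.
Since α = 1 + [I]/Ki, [I]/Ki = 2.718 − 1 = 1.718 and Ki = 17.4/1.718 = 10.1 mM.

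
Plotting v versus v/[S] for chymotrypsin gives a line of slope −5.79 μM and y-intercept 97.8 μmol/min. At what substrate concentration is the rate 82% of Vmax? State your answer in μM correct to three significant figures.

26.4 μM

The Eadie–Hofstee slope gives Km = 5.79 μM (slope = −Km).
v/Vmax = [S]/(Km+[S]) = 0.82 ⇒ [S] = Km·0.82/(1−0.82) = 5.79 × 4.556 = 26.4 μM.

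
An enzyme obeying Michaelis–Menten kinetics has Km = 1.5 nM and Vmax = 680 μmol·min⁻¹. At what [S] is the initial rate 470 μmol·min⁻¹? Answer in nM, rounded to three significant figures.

3.36 nM

The required fractional saturation is v/Vmax = 470/680 = 0.6912.
Then [S]/(Km+[S]) = 0.6912 ⇒ [S] = 1.5 × 0.6912/(1 − 0.6912) = 3.36 nM.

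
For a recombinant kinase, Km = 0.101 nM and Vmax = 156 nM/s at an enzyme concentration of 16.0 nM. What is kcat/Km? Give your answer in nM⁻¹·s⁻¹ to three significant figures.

kcat = Vmax/[E]total = 156/16.0 = 9.75 s⁻¹.
kcat/Km = 9.75/0.101 = 96.5 nM⁻¹·s⁻¹.

96.5 nM⁻¹·s⁻¹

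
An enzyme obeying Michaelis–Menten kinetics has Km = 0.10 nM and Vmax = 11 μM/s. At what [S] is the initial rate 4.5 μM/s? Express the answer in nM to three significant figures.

Rearranging v = Vmax[S]/(Km+[S]) gives [S] = Km·v/(Vmax − v).
[S] = 0.10 × 4.5 / (11 − 4.5) = 0.4500/6.500 = 0.0692 nM.

0.0692 nM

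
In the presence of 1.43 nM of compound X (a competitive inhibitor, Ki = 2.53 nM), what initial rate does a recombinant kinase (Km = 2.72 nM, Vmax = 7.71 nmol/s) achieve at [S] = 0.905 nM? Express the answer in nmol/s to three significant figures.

With α = 1 + [I]/Ki = 1 + 1.43/2.53 = 1.565, the competitive rate law is v = Vmax[S] / (αKm + [S]).
v = 7.71×0.905 / (1.565×2.72 + 0.905) = 6.978/5.162 = 1.35 nmol/s.

1.35 nmol/s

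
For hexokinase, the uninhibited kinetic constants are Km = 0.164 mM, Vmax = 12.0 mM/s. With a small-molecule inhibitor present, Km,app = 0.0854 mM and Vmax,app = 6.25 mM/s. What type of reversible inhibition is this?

Both Km and Vmax decrease by the same factor (~1.92-fold) — characteristic of uncompetitive inhibition.

uncompetitive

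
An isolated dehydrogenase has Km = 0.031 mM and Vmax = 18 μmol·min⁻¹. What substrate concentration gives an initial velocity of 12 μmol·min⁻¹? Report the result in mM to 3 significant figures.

Rearranging v = Vmax[S]/(Km+[S]) gives [S] = Km·v/(Vmax − v).
[S] = 0.031 × 12 / (18 − 12) = 0.3720/6.000 = 0.0620 mM.

0.0620 mM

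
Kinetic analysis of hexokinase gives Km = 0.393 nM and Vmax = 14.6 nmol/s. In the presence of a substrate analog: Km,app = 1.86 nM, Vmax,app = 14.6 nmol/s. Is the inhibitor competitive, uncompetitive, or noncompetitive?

Km increases (0.393 → 1.86 nM) while Vmax is unchanged — the hallmark of competitive inhibition.

competitive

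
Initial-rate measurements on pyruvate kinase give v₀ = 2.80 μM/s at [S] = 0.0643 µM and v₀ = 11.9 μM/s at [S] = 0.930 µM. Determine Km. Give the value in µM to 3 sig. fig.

From v = Vmax[S]/(Km+[S]), each point gives Vmax = v(Km+[S])/[S].
Equating: 2.80(Km+0.0643)/0.0643 = 11.9(Km+0.930)/0.930.
43.55·Km + 2.80 = 12.80·Km + 11.9, so (43.55 − 12.80)·Km = 11.9 − 2.80.
Km = 9.100/30.75 = 0.296 µM; then Vmax = 2.80(0.296+0.0643)/0.0643 = 15.7 μM/s.

0.296 µM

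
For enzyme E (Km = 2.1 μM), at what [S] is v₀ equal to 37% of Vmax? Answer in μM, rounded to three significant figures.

v/Vmax = [S]/(Km+[S]) = 0.37, so [S] = Km·0.37/(1 − 0.37) = 2.1 × 0.5873.
[S] = 1.23 μM.

1.23 μM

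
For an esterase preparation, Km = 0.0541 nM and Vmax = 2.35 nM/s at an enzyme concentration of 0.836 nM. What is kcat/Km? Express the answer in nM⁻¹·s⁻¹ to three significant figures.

52.0 nM⁻¹·s⁻¹

kcat = Vmax/[E]total = 2.35/0.836 = 2.81 s⁻¹.
kcat/Km = 2.81/0.0541 = 52.0 nM⁻¹·s⁻¹.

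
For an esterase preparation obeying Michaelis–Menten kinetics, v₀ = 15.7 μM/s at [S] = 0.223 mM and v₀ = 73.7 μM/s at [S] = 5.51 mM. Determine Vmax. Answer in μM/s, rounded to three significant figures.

In reciprocal form, 1/v = (Km/Vmax)·(1/[S]) + 1/Vmax. The two points give (1/[S], 1/v) = (4.484, 0.06369) and (0.1815, 0.01357).
Slope = (0.06369 − 0.01357)/(4.484 − 0.1815) = 0.01165; intercept = 0.06369 − 0.01165×4.484 = 0.01145.
Vmax = 1/intercept = 87.3 μM/s; Km = slope × Vmax = 0.01165 × 87.3 = 1.02 mM.

87.3 μM/s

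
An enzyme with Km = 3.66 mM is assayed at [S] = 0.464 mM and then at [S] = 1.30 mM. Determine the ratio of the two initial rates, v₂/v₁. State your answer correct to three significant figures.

The fractional saturations are [S]/(Km+[S]) = 0.464/4.124 = 0.1125 and 1.30/4.960 = 0.2621.
v₂/v₁ is just their ratio: 0.2621/0.1125 = 2.33.

2.33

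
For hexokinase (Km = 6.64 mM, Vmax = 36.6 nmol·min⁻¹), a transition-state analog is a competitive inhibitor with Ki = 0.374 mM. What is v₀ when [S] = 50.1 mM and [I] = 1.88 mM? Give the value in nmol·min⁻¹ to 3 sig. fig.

With α = 1 + [I]/Ki = 1 + 1.88/0.374 = 6.027, the competitive rate law is v = Vmax[S] / (αKm + [S]).
v = 36.6×50.1 / (6.027×6.64 + 50.1) = 1834/90.12 = 20.3 nmol·min⁻¹.

20.3 nmol·min⁻¹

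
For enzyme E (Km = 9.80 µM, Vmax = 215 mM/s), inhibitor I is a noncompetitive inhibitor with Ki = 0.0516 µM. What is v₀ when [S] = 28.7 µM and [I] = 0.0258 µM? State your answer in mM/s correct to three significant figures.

With α = 1 + [I]/Ki = 1 + 0.0258/0.0516 = 1.500, the noncompetitive rate law is v = (Vmax/α)·[S] / (Km + [S]).
v = (215/1.500)×28.7 / (9.80 + 28.7) = 4114/38.50 = 107 mM/s.

107 mM/s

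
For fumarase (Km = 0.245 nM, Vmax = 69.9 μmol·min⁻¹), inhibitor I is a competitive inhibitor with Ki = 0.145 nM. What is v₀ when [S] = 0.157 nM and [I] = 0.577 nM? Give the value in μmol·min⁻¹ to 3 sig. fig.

7.97 μmol·min⁻¹

With α = 1 + [I]/Ki = 1 + 0.577/0.145 = 4.979, the competitive rate law is v = Vmax[S] / (αKm + [S]).
v = 69.9×0.157 / (4.979×0.245 + 0.157) = 10.97/1.377 = 7.97 μmol·min⁻¹.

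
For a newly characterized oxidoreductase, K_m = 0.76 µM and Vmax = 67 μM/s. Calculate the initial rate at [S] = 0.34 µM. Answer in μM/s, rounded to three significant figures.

[S]/(Km+[S]) = 0.34/1.100 = 0.3091, the fractional saturation.
v = 0.3091 × Vmax = 0.3091 × 67 = 20.7 μM/s.

20.7 μM/s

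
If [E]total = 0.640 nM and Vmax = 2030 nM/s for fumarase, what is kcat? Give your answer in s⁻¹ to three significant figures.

kcat = Vmax/[E]total = 2030 nM/s / 0.640 nM = 3170 s⁻¹.

3170 s⁻¹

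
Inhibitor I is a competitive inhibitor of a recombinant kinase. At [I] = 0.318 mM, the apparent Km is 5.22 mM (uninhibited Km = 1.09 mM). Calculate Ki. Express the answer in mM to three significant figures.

0.0839 mM

Competitive: Km,app = α·Km with α = 1 + [I]/Ki.
α = Km,app/Km = 5.22/1.09 = 4.789.
Ki = [I]/(α − 1) = 0.318/3.789 = 0.0839 mM.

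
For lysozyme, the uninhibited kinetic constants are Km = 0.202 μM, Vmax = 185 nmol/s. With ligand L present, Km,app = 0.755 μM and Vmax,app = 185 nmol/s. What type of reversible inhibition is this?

competitive

Km increases (0.202 → 0.755 μM) while Vmax is unchanged — the hallmark of competitive inhibition.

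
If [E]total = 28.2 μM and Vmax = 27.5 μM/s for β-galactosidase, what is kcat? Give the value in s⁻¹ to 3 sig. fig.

0.975 s⁻¹

kcat = Vmax/[E]total = 27.5 μM/s / 28.2 μM = 0.975 s⁻¹.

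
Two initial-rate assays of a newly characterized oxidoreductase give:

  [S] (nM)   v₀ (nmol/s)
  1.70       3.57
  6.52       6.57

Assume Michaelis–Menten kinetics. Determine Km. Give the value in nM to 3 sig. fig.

In reciprocal form, 1/v = (Km/Vmax)·(1/[S]) + 1/Vmax. The two points give (1/[S], 1/v) = (0.5882, 0.2801) and (0.1534, 0.1522).
Slope = (0.2801 − 0.1522)/(0.5882 − 0.1534) = 0.2941; intercept = 0.2801 − 0.2941×0.5882 = 0.1071.
Vmax = 1/intercept = 9.34 nmol/s; Km = slope × Vmax = 0.2941 × 9.34 = 2.75 nM.

2.75 nM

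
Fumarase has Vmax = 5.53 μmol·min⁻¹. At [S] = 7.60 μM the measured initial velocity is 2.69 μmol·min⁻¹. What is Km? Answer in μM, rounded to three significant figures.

v/Vmax = 2.69/5.53 = 0.4864 = [S]/(Km+[S]).
So Km + [S] = [S]/0.4864 = 15.62 μM, giving Km = 15.62 − 7.60 = 8.02 μM.

8.02 μM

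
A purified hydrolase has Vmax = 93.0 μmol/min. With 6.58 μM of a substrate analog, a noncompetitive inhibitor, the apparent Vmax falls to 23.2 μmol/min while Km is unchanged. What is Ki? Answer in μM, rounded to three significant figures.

2.19 μM

Noncompetitive: Vmax,app = Vmax/α with α = 1 + [I]/Ki.
α = Vmax/Vmax,app = 93.0/23.2 = 4.009.
Ki = [I]/(α − 1) = 6.58/3.009 = 2.19 μM.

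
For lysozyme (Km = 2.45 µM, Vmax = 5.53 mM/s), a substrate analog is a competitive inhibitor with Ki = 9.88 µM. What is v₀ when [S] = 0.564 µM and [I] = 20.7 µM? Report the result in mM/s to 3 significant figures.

0.383 mM/s

α = 1 + [I]/Ki = 1 + 20.7/9.88 = 3.095.
For a competitive inhibitor, Vmax is unchanged and the apparent Km becomes α·Km: Km,app = 7.58 µM, Vmax,app = 5.53 mM/s.
v = Vmax,app·[S]/(Km,app + [S]) = 5.53 × 0.564/(7.58 + 0.564) = 0.383 mM/s.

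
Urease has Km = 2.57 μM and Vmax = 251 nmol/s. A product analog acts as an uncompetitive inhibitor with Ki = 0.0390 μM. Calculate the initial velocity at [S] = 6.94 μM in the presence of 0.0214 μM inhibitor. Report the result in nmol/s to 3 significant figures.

α = 1 + [I]/Ki = 1 + 0.0214/0.0390 = 1.549.
For an uncompetitive inhibitor, both parameters are divided by α, giving Vmax/α and Km/α: Km,app = 1.66 μM, Vmax,app = 162 nmol/s.
v = Vmax,app·[S]/(Km,app + [S]) = 162 × 6.94/(1.66 + 6.94) = 131 nmol/s.

131 nmol/s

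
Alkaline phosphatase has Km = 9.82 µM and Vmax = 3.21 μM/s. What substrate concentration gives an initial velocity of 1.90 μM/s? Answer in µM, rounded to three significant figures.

14.2 µM

The required fractional saturation is v/Vmax = 1.90/3.21 = 0.5919.
Then [S]/(Km+[S]) = 0.5919 ⇒ [S] = 9.82 × 0.5919/(1 − 0.5919) = 14.2 µM.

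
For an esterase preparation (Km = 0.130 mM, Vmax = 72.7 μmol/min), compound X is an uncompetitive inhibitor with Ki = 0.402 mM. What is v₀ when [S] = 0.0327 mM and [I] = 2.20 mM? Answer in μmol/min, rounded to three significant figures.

6.96 μmol/min

With α = 1 + [I]/Ki = 1 + 2.20/0.402 = 6.473, the uncompetitive rate law is v = (Vmax/α)·[S] / (Km/α + [S]).
v = (72.7/6.473)×0.0327 / (0.130/6.473 + 0.0327) = 0.3673/0.05278 = 6.96 μmol/min.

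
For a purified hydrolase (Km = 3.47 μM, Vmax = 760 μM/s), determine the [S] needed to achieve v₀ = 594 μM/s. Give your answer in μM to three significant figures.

Rearranging v = Vmax[S]/(Km+[S]) gives [S] = Km·v/(Vmax − v).
[S] = 3.47 × 594 / (760 − 594) = 2061/166.0 = 12.4 μM.

12.4 μM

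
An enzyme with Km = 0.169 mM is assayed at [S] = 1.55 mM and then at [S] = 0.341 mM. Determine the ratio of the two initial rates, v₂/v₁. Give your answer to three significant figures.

0.742

Since Vmax cancels, v₂/v₁ = [S]₂(Km+[S]₁) / [S]₁(Km+[S]₂).
= 0.341×(0.169+1.55) / (1.55×(0.169+0.341)) = 0.5862/0.7905 = 0.742.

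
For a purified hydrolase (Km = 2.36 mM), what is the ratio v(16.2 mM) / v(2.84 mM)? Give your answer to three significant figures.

The fractional saturations are [S]/(Km+[S]) = 2.84/5.200 = 0.5462 and 16.2/18.56 = 0.8728.
v₂/v₁ is just their ratio: 0.8728/0.5462 = 1.60.

1.60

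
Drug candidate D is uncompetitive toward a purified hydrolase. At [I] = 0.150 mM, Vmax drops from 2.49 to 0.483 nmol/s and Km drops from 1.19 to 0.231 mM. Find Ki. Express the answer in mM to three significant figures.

0.0361 mM

Uncompetitive: Vmax,app = Vmax/α (and Km,app = Km/α) with α = 1 + [I]/Ki.
α = Vmax/Vmax,app = 2.49/0.483 = 5.155.
Since α = 1 + [I]/Ki, [I]/Ki = 5.155 − 1 = 4.155 and Ki = 0.150/4.155 = 0.0361 mM.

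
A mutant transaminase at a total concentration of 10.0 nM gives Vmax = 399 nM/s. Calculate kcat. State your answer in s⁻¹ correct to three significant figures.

39.9 s⁻¹

kcat = Vmax/[E]total = 399 nM/s / 10.0 nM = 39.9 s⁻¹.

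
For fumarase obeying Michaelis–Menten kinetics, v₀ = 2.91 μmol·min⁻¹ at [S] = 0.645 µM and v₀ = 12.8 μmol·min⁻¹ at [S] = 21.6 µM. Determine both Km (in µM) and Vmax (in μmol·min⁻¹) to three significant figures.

In reciprocal form, 1/v = (Km/Vmax)·(1/[S]) + 1/Vmax. The two points give (1/[S], 1/v) = (1.550, 0.3436) and (0.04630, 0.07812).
Slope = (0.3436 − 0.07812)/(1.550 − 0.04630) = 0.1765; intercept = 0.3436 − 0.1765×1.550 = 0.06995.
Vmax = 1/intercept = 14.3 μmol·min⁻¹; Km = slope × Vmax = 0.1765 × 14.3 = 2.52 µM.

Km = 2.52 µM; Vmax = 14.3 μmol·min⁻¹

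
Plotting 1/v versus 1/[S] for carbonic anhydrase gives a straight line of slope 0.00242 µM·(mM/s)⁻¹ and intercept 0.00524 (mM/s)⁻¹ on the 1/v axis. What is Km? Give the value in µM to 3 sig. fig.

0.462 µM

y-intercept = 1/Vmax ⇒ Vmax = 191 mM/s; slope = Km/Vmax ⇒ Km = slope × Vmax.
Km = 0.00242 × 191 = 0.462 µM.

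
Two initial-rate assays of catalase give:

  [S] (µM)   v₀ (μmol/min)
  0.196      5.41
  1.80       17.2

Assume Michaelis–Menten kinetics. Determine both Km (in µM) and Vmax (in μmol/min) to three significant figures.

From v = Vmax[S]/(Km+[S]), each point gives Vmax = v(Km+[S])/[S].
Equating: 5.41(Km+0.196)/0.196 = 17.2(Km+1.80)/1.80.
27.60·Km + 5.41 = 9.556·Km + 17.2, so (27.60 − 9.556)·Km = 17.2 − 5.41.
Km = 11.79/18.05 = 0.653 µM; then Vmax = 5.41(0.653+0.196)/0.196 = 23.4 μmol/min.

Km = 0.653 µM; Vmax = 23.4 μmol/min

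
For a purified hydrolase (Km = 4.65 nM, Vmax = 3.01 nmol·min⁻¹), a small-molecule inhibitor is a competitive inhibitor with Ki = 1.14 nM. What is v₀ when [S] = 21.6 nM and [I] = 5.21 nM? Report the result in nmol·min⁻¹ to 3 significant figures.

1.37 nmol·min⁻¹

With α = 1 + [I]/Ki = 1 + 5.21/1.14 = 5.570, the competitive rate law is v = Vmax[S] / (αKm + [S]).
v = 3.01×21.6 / (5.570×4.65 + 21.6) = 65.02/47.50 = 1.37 nmol·min⁻¹.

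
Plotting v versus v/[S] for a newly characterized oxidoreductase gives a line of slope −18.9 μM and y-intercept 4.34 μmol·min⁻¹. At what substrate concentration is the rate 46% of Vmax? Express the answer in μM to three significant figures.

The Eadie–Hofstee slope gives Km = 18.9 μM (slope = −Km).
v/Vmax = [S]/(Km+[S]) = 0.46 ⇒ [S] = Km·0.46/(1−0.46) = 18.9 × 0.8519 = 16.1 μM.

16.1 μM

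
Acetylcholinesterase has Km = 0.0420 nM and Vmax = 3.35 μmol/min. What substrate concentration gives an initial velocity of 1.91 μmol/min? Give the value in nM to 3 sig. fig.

Rearranging v = Vmax[S]/(Km+[S]) gives [S] = Km·v/(Vmax − v).
[S] = 0.0420 × 1.91 / (3.35 − 1.91) = 0.08022/1.440 = 0.0557 nM.

0.0557 nM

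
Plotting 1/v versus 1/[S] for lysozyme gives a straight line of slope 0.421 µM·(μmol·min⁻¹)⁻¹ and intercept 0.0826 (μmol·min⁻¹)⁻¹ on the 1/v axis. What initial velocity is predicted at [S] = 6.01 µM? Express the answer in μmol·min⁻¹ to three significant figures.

6.55 μmol·min⁻¹

The y-intercept is 1/Vmax, so Vmax = 1/0.0826 = 12.1 μmol·min⁻¹.
The slope is Km/Vmax, so Km = 0.421 × 12.1 = 5.10 µM.
Then v = 12.1 × 6.01/(5.10 + 6.01) = 6.55 μmol·min⁻¹.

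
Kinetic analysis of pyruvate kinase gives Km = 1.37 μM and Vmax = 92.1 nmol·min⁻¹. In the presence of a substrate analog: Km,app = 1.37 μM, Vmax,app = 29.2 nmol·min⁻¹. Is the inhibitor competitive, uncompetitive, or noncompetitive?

noncompetitive

Vmax decreases (92.1 → 29.2 nmol·min⁻¹) while Km is unchanged — pure noncompetitive inhibition.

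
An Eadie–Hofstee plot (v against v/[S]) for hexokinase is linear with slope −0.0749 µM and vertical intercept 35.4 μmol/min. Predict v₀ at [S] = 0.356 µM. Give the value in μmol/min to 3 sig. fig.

In the Eadie–Hofstee form v = Vmax − Km·(v/[S]), the slope is −Km and the intercept is Vmax, so Km = 0.0749 µM and Vmax = 35.4 μmol/min.
v = 35.4 × 0.356/(0.0749 + 0.356) = 29.2 μmol/min.

29.2 μmol/min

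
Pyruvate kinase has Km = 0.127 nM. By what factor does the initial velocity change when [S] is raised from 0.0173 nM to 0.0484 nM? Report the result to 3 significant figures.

The fractional saturations are [S]/(Km+[S]) = 0.0173/0.1443 = 0.1199 and 0.0484/0.1754 = 0.2759.
v₂/v₁ is just their ratio: 0.2759/0.1199 = 2.30.

2.30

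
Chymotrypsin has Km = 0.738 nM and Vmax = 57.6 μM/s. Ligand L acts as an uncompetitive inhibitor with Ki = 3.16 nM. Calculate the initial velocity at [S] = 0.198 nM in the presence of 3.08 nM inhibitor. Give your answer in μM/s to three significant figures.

α = 1 + [I]/Ki = 1 + 3.08/3.16 = 1.975.
For an uncompetitive inhibitor, both parameters are divided by α, giving Vmax/α and Km/α: Km,app = 0.374 nM, Vmax,app = 29.2 μM/s.
v = Vmax,app·[S]/(Km,app + [S]) = 29.2 × 0.198/(0.374 + 0.198) = 10.1 μM/s.

10.1 μM/s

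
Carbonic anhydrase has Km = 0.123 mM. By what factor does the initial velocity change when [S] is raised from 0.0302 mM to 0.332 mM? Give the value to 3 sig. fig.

Since Vmax cancels, v₂/v₁ = [S]₂(Km+[S]₁) / [S]₁(Km+[S]₂).
= 0.332×(0.123+0.0302) / (0.0302×(0.123+0.332)) = 0.05086/0.01374 = 3.70.

3.70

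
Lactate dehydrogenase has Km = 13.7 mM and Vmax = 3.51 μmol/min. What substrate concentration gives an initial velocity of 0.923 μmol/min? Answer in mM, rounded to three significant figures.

The required fractional saturation is v/Vmax = 0.923/3.51 = 0.2630.
Then [S]/(Km+[S]) = 0.2630 ⇒ [S] = 13.7 × 0.2630/(1 − 0.2630) = 4.89 mM.

4.89 mM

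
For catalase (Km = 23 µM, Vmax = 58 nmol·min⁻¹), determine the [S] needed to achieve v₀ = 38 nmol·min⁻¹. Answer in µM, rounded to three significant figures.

43.7 µM

Rearranging v = Vmax[S]/(Km+[S]) gives [S] = Km·v/(Vmax − v).
[S] = 23 × 38 / (58 − 38) = 874.0/20.00 = 43.7 µM.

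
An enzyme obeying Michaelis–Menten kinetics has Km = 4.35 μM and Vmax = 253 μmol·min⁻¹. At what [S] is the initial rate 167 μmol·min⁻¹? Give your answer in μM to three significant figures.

8.45 μM

Rearranging v = Vmax[S]/(Km+[S]) gives [S] = Km·v/(Vmax − v).
[S] = 4.35 × 167 / (253 − 167) = 726.4/86.00 = 8.45 μM.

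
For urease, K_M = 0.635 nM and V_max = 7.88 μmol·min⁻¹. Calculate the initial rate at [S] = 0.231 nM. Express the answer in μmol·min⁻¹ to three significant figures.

2.10 μmol·min⁻¹

[S]/(Km+[S]) = 0.231/0.8660 = 0.2667, the fractional saturation.
v = 0.2667 × Vmax = 0.2667 × 7.88 = 2.10 μmol·min⁻¹.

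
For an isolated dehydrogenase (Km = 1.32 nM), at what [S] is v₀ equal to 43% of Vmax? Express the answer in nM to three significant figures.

0.996 nM

v/Vmax = [S]/(Km+[S]) = 0.43, so [S] = Km·0.43/(1 − 0.43) = 1.32 × 0.7544.
[S] = 0.996 nM.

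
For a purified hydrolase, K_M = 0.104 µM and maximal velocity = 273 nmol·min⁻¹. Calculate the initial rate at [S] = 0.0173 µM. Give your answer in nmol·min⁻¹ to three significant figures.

38.9 nmol·min⁻¹

v = Vmax·[S]/(Km + [S]) = 273 × 0.0173 / (0.104 + 0.0173)
  = 4.723 / 0.1213 = 38.9 nmol·min⁻¹.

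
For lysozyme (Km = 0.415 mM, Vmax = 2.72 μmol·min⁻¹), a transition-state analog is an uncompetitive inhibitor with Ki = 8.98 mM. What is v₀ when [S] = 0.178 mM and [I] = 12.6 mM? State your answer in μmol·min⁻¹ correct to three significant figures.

α = 1 + [I]/Ki = 1 + 12.6/8.98 = 2.403.
For an uncompetitive inhibitor, both parameters are divided by α, giving Vmax/α and Km/α: Km,app = 0.173 mM, Vmax,app = 1.13 μmol·min⁻¹.
v = Vmax,app·[S]/(Km,app + [S]) = 1.13 × 0.178/(0.173 + 0.178) = 0.574 μmol·min⁻¹.

0.574 μmol·min⁻¹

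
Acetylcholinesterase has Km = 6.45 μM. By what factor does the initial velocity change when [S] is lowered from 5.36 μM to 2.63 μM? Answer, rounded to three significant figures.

0.638

The fractional saturations are [S]/(Km+[S]) = 5.36/11.81 = 0.4539 and 2.63/9.080 = 0.2896.
v₂/v₁ is just their ratio: 0.2896/0.4539 = 0.638.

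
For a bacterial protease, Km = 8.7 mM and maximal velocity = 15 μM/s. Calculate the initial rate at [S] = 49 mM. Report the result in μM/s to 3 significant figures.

12.7 μM/s

v = Vmax·[S]/(Km + [S]) = 15 × 49 / (8.7 + 49)
  = 735.0 / 57.70 = 12.7 μM/s.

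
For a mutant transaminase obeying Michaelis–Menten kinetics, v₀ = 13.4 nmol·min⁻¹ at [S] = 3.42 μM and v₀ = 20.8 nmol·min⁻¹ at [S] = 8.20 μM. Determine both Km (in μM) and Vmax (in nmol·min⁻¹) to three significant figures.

From v = Vmax[S]/(Km+[S]), each point gives Vmax = v(Km+[S])/[S].
Equating: 13.4(Km+3.42)/3.42 = 20.8(Km+8.20)/8.20.
3.918·Km + 13.4 = 2.537·Km + 20.8, so (3.918 − 2.537)·Km = 20.8 − 13.4.
Km = 7.400/1.382 = 5.36 μM; then Vmax = 13.4(5.36+3.42)/3.42 = 34.4 nmol·min⁻¹.

Km = 5.36 μM; Vmax = 34.4 nmol·min⁻¹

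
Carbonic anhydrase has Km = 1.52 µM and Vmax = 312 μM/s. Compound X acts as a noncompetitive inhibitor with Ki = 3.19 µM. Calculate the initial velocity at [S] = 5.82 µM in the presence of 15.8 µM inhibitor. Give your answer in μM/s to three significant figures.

41.6 μM/s

With α = 1 + [I]/Ki = 1 + 15.8/3.19 = 5.953, the noncompetitive rate law is v = (Vmax/α)·[S] / (Km + [S]).
v = (312/5.953)×5.82 / (1.52 + 5.82) = 305.0/7.340 = 41.6 μM/s.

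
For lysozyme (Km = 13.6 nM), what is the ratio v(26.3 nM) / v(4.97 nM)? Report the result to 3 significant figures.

2.46

Since Vmax cancels, v₂/v₁ = [S]₂(Km+[S]₁) / [S]₁(Km+[S]₂).
= 26.3×(13.6+4.97) / (4.97×(13.6+26.3)) = 488.4/198.3 = 2.46.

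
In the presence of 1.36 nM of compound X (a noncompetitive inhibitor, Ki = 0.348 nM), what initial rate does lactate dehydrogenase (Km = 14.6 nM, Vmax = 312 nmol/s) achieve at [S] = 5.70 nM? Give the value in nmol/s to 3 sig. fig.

17.8 nmol/s

With α = 1 + [I]/Ki = 1 + 1.36/0.348 = 4.908, the noncompetitive rate law is v = (Vmax/α)·[S] / (Km + [S]).
v = (312/4.908)×5.70 / (14.6 + 5.70) = 362.3/20.30 = 17.8 nmol/s.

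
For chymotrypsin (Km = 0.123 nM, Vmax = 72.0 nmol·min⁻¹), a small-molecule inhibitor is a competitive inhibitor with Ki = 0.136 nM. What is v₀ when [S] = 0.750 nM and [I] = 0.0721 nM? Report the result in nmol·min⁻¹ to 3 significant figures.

With α = 1 + [I]/Ki = 1 + 0.0721/0.136 = 1.530, the competitive rate law is v = Vmax[S] / (αKm + [S]).
v = 72.0×0.750 / (1.530×0.123 + 0.750) = 54.00/0.9382 = 57.6 nmol·min⁻¹.

57.6 nmol·min⁻¹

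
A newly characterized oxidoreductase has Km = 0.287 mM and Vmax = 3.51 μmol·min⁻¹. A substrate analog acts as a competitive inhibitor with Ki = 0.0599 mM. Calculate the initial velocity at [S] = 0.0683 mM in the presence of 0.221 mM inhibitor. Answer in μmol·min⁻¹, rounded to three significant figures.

0.170 μmol·min⁻¹

With α = 1 + [I]/Ki = 1 + 0.221/0.0599 = 4.689, the competitive rate law is v = Vmax[S] / (αKm + [S]).
v = 3.51×0.0683 / (4.689×0.287 + 0.0683) = 0.2397/1.414 = 0.170 μmol·min⁻¹.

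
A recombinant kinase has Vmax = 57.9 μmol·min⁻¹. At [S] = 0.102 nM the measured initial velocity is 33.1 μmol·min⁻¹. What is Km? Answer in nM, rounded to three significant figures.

v/Vmax = 33.1/57.9 = 0.5717 = [S]/(Km+[S]).
So Km + [S] = [S]/0.5717 = 0.1784 nM, giving Km = 0.1784 − 0.102 = 0.0764 nM.

0.0764 nM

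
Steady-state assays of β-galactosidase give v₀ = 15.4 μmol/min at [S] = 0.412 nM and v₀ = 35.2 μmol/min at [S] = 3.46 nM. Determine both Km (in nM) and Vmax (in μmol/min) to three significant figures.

From v = Vmax[S]/(Km+[S]), each point gives Vmax = v(Km+[S])/[S].
Equating: 15.4(Km+0.412)/0.412 = 35.2(Km+3.46)/3.46.
37.38·Km + 15.4 = 10.17·Km + 35.2, so (37.38 − 10.17)·Km = 35.2 − 15.4.
Km = 19.80/27.21 = 0.728 nM; then Vmax = 15.4(0.728+0.412)/0.412 = 42.6 μmol/min.

Km = 0.728 nM; Vmax = 42.6 μmol/min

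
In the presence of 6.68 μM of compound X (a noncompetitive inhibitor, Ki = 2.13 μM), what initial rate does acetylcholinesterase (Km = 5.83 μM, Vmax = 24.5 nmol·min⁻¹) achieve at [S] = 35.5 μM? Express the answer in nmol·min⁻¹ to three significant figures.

5.09 nmol·min⁻¹

With α = 1 + [I]/Ki = 1 + 6.68/2.13 = 4.136, the noncompetitive rate law is v = (Vmax/α)·[S] / (Km + [S]).
v = (24.5/4.136)×35.5 / (5.83 + 35.5) = 210.3/41.33 = 5.09 nmol·min⁻¹.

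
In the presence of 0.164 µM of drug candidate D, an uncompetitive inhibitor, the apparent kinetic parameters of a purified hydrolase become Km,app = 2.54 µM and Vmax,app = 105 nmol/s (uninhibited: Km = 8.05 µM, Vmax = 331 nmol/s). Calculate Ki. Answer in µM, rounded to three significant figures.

Uncompetitive: Vmax,app = Vmax/α (and Km,app = Km/α) with α = 1 + [I]/Ki.
α = Vmax/Vmax,app = 331/105 = 3.152.
Ki = [I]/(α − 1) = 0.164/2.152 = 0.0762 µM.

0.0762 µM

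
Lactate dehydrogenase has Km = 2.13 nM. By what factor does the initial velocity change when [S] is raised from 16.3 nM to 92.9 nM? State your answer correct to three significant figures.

The fractional saturations are [S]/(Km+[S]) = 16.3/18.43 = 0.8844 and 92.9/95.03 = 0.9776.
v₂/v₁ is just their ratio: 0.9776/0.8844 = 1.11.

1.11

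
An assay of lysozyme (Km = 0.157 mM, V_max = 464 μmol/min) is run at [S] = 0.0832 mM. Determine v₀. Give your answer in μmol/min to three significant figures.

161 μmol/min

[S]/(Km+[S]) = 0.0832/0.2402 = 0.3464, the fractional saturation.
v = 0.3464 × Vmax = 0.3464 × 464 = 161 μmol/min.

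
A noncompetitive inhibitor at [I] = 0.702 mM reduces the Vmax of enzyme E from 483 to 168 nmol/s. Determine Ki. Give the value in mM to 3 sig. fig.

Noncompetitive: Vmax,app = Vmax/α with α = 1 + [I]/Ki.
α = Vmax/Vmax,app = 483/168 = 2.875.
Ki = [I]/(α − 1) = 0.702/1.875 = 0.374 mM.

0.374 mM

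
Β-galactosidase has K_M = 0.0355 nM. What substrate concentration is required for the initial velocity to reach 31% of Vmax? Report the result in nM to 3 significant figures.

0.0159 nM

v/Vmax = [S]/(Km+[S]) = 0.31, so [S] = Km·0.31/(1 − 0.31) = 0.0355 × 0.4493.
[S] = 0.0159 nM.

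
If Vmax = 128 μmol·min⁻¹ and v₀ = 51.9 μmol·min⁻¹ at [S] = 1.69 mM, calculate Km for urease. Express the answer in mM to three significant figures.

v/Vmax = 51.9/128 = 0.4055 = [S]/(Km+[S]).
So Km + [S] = [S]/0.4055 = 4.168 mM, giving Km = 4.168 − 1.69 = 2.48 mM.

2.48 mM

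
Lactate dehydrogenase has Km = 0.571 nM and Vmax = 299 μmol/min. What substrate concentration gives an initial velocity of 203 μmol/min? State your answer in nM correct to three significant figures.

Rearranging v = Vmax[S]/(Km+[S]) gives [S] = Km·v/(Vmax − v).
[S] = 0.571 × 203 / (299 − 203) = 115.9/96.00 = 1.21 nM.

1.21 nM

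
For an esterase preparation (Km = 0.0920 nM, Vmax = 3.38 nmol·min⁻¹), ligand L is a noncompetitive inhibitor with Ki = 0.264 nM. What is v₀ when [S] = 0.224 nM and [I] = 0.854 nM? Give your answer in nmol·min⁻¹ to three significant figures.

With α = 1 + [I]/Ki = 1 + 0.854/0.264 = 4.235, the noncompetitive rate law is v = (Vmax/α)·[S] / (Km + [S]).
v = (3.38/4.235)×0.224 / (0.0920 + 0.224) = 0.1788/0.3160 = 0.566 nmol·min⁻¹.

0.566 nmol·min⁻¹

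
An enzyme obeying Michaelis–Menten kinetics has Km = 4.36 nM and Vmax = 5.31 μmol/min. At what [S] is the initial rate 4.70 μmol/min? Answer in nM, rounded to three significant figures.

33.6 nM

Rearranging v = Vmax[S]/(Km+[S]) gives [S] = Km·v/(Vmax − v).
[S] = 4.36 × 4.70 / (5.31 − 4.70) = 20.49/0.6100 = 33.6 nM.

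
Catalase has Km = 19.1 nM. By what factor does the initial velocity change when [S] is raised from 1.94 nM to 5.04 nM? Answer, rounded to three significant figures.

2.26

The fractional saturations are [S]/(Km+[S]) = 1.94/21.04 = 0.09221 and 5.04/24.14 = 0.2088.
v₂/v₁ is just their ratio: 0.2088/0.09221 = 2.26.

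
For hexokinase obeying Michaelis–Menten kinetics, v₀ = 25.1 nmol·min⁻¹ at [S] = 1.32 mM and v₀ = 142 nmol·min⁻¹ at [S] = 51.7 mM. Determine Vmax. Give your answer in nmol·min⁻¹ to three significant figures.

From v = Vmax[S]/(Km+[S]), each point gives Vmax = v(Km+[S])/[S].
Equating: 25.1(Km+1.32)/1.32 = 142(Km+51.7)/51.7.
19.02·Km + 25.1 = 2.747·Km + 142, so (19.02 − 2.747)·Km = 142 − 25.1.
Km = 116.9/16.27 = 7.19 mM; then Vmax = 25.1(7.19+1.32)/1.32 = 162 nmol·min⁻¹.

162 nmol·min⁻¹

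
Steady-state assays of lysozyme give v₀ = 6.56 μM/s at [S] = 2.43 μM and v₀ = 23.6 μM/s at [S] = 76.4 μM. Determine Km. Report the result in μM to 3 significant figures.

7.13 μM

In reciprocal form, 1/v = (Km/Vmax)·(1/[S]) + 1/Vmax. The two points give (1/[S], 1/v) = (0.4115, 0.1524) and (0.01309, 0.04237).
Slope = (0.1524 − 0.04237)/(0.4115 − 0.01309) = 0.2762; intercept = 0.1524 − 0.2762×0.4115 = 0.03876.
Vmax = 1/intercept = 25.8 μM/s; Km = slope × Vmax = 0.2762 × 25.8 = 7.13 μM.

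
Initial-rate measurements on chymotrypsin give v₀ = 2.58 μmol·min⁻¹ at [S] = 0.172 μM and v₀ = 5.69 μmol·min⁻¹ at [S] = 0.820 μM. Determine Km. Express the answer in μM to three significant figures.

0.386 μM

From v = Vmax[S]/(Km+[S]), each point gives Vmax = v(Km+[S])/[S].
Equating: 2.58(Km+0.172)/0.172 = 5.69(Km+0.820)/0.820.
15.00·Km + 2.58 = 6.939·Km + 5.69, so (15.00 − 6.939)·Km = 5.69 − 2.58.
Km = 3.110/8.061 = 0.386 μM; then Vmax = 2.58(0.386+0.172)/0.172 = 8.37 μmol·min⁻¹.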